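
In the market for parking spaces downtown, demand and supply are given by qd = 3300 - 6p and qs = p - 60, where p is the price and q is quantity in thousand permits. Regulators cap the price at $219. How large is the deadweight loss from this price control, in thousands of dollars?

39737.25

Without the control the market clears where 3300 - 6p = p - 60, i.e. p* = 480 and q* = 420.
Because the ceiling (219) lies below the market-clearing price, it is binding.
At p = 219: qd = 3300 - 6·219 = 1986 and qs = 219 - 60 = 159.
Quantity traded falls to 159. At q = 159 the demand price is (3300 - 159)/6 = 523.5 and the supply price is 60 + 159 = 219.
Deadweight loss = ½ · (523.5 - 219) · (420 - 159) = ½ · 304.5 · 261 = 39737.25.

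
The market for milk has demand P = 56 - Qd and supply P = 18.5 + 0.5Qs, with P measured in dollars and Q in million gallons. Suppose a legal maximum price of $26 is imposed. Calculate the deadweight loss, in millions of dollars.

Rearranging demand gives Qd = 56 - P; rearranging supply gives Qs = 2P - 37. Without the control the market clears where 56 - P = 2P - 37, i.e. P* = 31 and Q* = 25.
Because the ceiling (26) lies below the market-clearing price, it is binding.
At P = 26: Qd = 56 - 26 = 30 and Qs = 2·26 - 37 = 15.
Quantity traded falls to 15. At Q = 15 the demand price is 56 - 15 = 41 and the supply price is (37 + 15)/2 = 26.
Deadweight loss = ½ · (41 - 26) · (25 - 15) = ½ · 15 · 10 = 75.

75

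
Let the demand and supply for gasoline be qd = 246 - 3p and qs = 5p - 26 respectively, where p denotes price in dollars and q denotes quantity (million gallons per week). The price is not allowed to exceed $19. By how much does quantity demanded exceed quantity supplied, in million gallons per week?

Setting quantity demanded equal to quantity supplied, 246 - 3p = 5p - 26, gives p* = 34 and q* = 144.
The ceiling of 19 is below the equilibrium price 34, so it binds.
At p = 19: qd = 246 - 3·19 = 189 and qs = 5·19 - 26 = 69.
Shortage = qd - qs = 189 - 69 = 120.

120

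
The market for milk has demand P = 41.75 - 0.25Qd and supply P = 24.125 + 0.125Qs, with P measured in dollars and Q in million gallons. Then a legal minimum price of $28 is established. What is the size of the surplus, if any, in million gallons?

0

Rearranging demand gives Qd = 167 - 4P; rearranging supply gives Qs = 8P - 193. Setting quantity demanded equal to quantity supplied, 167 - 4P = 8P - 193, gives P* = 30 and Q* = 47.
Since 28 is below P* = 30, the floor does not bind and the free-market outcome prevails.
Since the control does not bind, there is no surplus.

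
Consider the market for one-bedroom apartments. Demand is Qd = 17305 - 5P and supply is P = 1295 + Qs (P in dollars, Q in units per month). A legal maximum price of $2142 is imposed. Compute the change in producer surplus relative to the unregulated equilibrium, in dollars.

-1270308

Rearranging supply gives Qs = P - 1295. Equilibrium: 17305 - 5P = P - 1295, so 18600 = 6P and P* = 3100, Q* = 1805.
Because the ceiling (2142) lies below the market-clearing price, it is binding.
At P = 2142: Qd = 17305 - 5·2142 = 6595 and Qs = 2142 - 1295 = 847.
Producer surplus without the control is ½ · (3100 - 1295) · 1805 = 1629012.5.
With the ceiling, producers sell 847 units at 2142, so PS = ½ · (2142 - 1295) · 847 = 358704.5.
Change in producer surplus = 358704.5 - 1629012.5 = -1270308.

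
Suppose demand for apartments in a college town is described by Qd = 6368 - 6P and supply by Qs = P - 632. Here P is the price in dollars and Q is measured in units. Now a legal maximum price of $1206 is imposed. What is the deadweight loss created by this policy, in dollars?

0

In a free market, 6368 - 6P = P - 632 gives the equilibrium P* = 1000, Q* = 368.
The ceiling of 1206 is above the equilibrium price 1000, so it is not binding; the market clears at P* = 1000, Q* = 368.
Since the control does not bind, no trades are prevented and deadweight loss is zero.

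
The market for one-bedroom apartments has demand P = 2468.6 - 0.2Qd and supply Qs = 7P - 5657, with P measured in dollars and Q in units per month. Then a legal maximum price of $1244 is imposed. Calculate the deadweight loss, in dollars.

550502.4

Rearranging demand gives Qd = 12343 - 5P. Without the control the market clears where 12343 - 5P = 7P - 5657, i.e. P* = 1500 and Q* = 4843.
Because the ceiling (1244) lies below the market-clearing price, it is binding.
At P = 1244: Qd = 12343 - 5·1244 = 6123 and Qs = 7·1244 - 5657 = 3051.
Quantity traded falls to 3051. At Q = 3051 the demand price is (12343 - 3051)/5 = 1858.4 and the supply price is (5657 + 3051)/7 = 1244.
Deadweight loss = ½ · (1858.4 - 1244) · (4843 - 3051) = ½ · 614.4 · 1792 = 550502.4.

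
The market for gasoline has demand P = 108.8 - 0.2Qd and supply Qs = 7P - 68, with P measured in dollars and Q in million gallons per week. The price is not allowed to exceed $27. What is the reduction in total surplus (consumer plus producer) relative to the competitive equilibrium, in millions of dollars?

4838.4

Rearranging demand gives Qd = 544 - 5P. Setting quantity demanded equal to quantity supplied, 544 - 5P = 7P - 68, gives P* = 51 and Q* = 289.
Since 27 < 51, the ceiling is binding.
At P = 27: Qd = 544 - 5·27 = 409 and Qs = 7·27 - 68 = 121.
Quantity traded falls to 121. At Q = 121 the demand price is (544 - 121)/5 = 84.6 and the supply price is (68 + 121)/7 = 27.
Deadweight loss = ½ · (84.6 - 27) · (289 - 121) = ½ · 57.6 · 168 = 4838.4.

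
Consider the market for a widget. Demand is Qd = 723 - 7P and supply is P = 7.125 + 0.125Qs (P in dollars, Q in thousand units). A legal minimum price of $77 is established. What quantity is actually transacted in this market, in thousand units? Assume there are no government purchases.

184

Rearranging supply gives Qs = 8P - 57. Equilibrium: 723 - 7P = 8P - 57, so 780 = 15P and P* = 52, Q* = 359.
The floor of 77 is above the equilibrium price 52, so it binds.
At P = 77: Qd = 723 - 7·77 = 184 and Qs = 8·77 - 57 = 559.
The quantity actually transacted is the short side, demand: 184.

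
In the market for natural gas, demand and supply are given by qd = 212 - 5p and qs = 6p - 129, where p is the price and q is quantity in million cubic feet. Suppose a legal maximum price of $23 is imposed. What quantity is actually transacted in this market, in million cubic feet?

Without the control the market clears where 212 - 5p = 6p - 129, i.e. p* = 31 and q* = 57.
Because the ceiling (23) lies below the market-clearing price, it is binding.
At p = 23: qd = 212 - 5·23 = 97 and qs = 6·23 - 129 = 9.
The quantity actually transacted is the short side, supply: 9.

9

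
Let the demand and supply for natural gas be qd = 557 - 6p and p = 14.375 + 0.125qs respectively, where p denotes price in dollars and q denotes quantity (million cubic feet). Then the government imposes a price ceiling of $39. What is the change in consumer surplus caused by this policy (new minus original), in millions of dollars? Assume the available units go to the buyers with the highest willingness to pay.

1341

Rearranging supply gives qs = 8p - 115. In a free market, 557 - 6p = 8p - 115 gives the equilibrium p* = 48, q* = 269.
The ceiling of 39 is below the equilibrium price 48, so it binds.
At p = 39: qd = 557 - 6·39 = 323 and qs = 8·39 - 115 = 197.
Consumer surplus without the control is ½ · (557/6 - 48) · 269 = 72361/12.
With the ceiling, 197 units are sold at 39 (assume they go to the highest-value buyers). The demand price at q = 197 is 60, so CS = ½ · [(557/6 - 39) + (60 - 39)] · 197 = 88453/12.
Change in consumer surplus = 88453/12 - 72361/12 = 1341.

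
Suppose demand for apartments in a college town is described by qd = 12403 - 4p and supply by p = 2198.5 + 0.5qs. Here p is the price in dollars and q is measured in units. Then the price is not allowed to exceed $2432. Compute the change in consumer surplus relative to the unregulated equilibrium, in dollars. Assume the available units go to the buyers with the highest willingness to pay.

Rearranging supply gives qs = 2p - 4397. Setting quantity demanded equal to quantity supplied, 12403 - 4p = 2p - 4397, gives p* = 2800 and q* = 1203.
Because the ceiling (2432) lies below the market-clearing price, it is binding.
At p = 2432: qd = 12403 - 4·2432 = 2675 and qs = 2·2432 - 4397 = 467.
Consumer surplus without the control is ½ · (3100.75 - 2800) · 1203 = 180901.125.
With the ceiling, 467 units are sold at 2432 (assume they go to the highest-value buyers). The demand price at q = 467 is 2984, so CS = ½ · [(3100.75 - 2432) + (2984 - 2432)] · 467 = 285045.125.
Change in consumer surplus = 285045.125 - 180901.125 = 104144.

104144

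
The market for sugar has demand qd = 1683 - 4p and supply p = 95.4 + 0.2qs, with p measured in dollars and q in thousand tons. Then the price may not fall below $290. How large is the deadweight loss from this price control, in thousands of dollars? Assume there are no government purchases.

9000

Rearranging supply gives qs = 5p - 477. Setting quantity demanded equal to quantity supplied, 1683 - 4p = 5p - 477, gives p* = 240 and q* = 723.
Because the floor (290) lies above the market-clearing price, it is binding.
At p = 290: qd = 1683 - 4·290 = 523 and qs = 5·290 - 477 = 973.
Quantity traded falls to 523. At q = 523 the demand price is (1683 - 523)/4 = 290 and the supply price is (477 + 523)/5 = 200.
Deadweight loss = ½ · (290 - 200) · (723 - 523) = ½ · 90 · 200 = 9000.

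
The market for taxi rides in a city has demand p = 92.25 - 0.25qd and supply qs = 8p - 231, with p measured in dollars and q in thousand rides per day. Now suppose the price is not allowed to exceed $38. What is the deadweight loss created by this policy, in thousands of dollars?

1728

Rearranging demand gives qd = 369 - 4p. In a free market, 369 - 4p = 8p - 231 gives the equilibrium p* = 50, q* = 169.
Because the ceiling (38) lies below the market-clearing price, it is binding.
At p = 38: qd = 369 - 4·38 = 217 and qs = 8·38 - 231 = 73.
Quantity traded falls to 73. At q = 73 the demand price is (369 - 73)/4 = 74 and the supply price is (231 + 73)/8 = 38.
Deadweight loss = ½ · (74 - 38) · (169 - 73) = ½ · 36 · 96 = 1728.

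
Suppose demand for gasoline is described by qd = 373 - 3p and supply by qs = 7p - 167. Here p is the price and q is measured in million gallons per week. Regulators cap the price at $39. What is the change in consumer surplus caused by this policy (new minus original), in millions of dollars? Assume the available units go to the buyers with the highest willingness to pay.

Setting quantity demanded equal to quantity supplied, 373 - 3p = 7p - 167, gives p* = 54 and q* = 211.
Since 39 < 54, the ceiling is binding.
At p = 39: qd = 373 - 3·39 = 256 and qs = 7·39 - 167 = 106.
Consumer surplus without the control is ½ · (373/3 - 54) · 211 = 44521/6.
With the ceiling, 106 units are sold at 39 (assume they go to the highest-value buyers). The demand price at q = 106 is 89, so CS = ½ · [(373/3 - 39) + (89 - 39)] · 106 = 21518/3.
Change in consumer surplus = 21518/3 - 44521/6 = -247.5.

-247.5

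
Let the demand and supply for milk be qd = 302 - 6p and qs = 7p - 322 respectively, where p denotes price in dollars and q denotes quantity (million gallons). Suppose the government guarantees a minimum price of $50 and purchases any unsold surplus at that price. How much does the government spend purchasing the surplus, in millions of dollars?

Without the control the market clears where 302 - 6p = 7p - 322, i.e. p* = 48 and q* = 14.
The floor of 50 is above the equilibrium price 48, so it binds.
At p = 50: qd = 302 - 6·50 = 2 and qs = 7·50 - 322 = 28.
Surplus = qs - qd = 26.
Government expenditure = surplus × support price = 26 × 50 = 1300.

1300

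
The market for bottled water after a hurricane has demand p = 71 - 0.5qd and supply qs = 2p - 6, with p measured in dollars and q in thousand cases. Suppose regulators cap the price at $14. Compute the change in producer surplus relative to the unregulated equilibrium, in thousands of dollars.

-1035

Rearranging demand gives qd = 142 - 2p. Equilibrium: 142 - 2p = 2p - 6, so 148 = 4p and p* = 37, q* = 68.
Because the ceiling (14) lies below the market-clearing price, it is binding.
At p = 14: qd = 142 - 2·14 = 114 and qs = 2·14 - 6 = 22.
Producer surplus without the control is ½ · (37 - 3) · 68 = 1156.
With the ceiling, producers sell 22 units at 14, so PS = ½ · (14 - 3) · 22 = 121.
Change in producer surplus = 121 - 1156 = -1035.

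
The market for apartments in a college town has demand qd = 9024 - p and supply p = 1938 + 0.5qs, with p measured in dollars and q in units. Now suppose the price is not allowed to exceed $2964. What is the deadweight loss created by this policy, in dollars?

5354688

Rearranging supply gives qs = 2p - 3876. Without the control the market clears where 9024 - p = 2p - 3876, i.e. p* = 4300 and q* = 4724.
The ceiling of 2964 is below the equilibrium price 4300, so it binds.
At p = 2964: qd = 9024 - 2964 = 6060 and qs = 2·2964 - 3876 = 2052.
Quantity traded falls to 2052. At q = 2052 the demand price is 9024 - 2052 = 6972 and the supply price is (3876 + 2052)/2 = 2964.
Deadweight loss = ½ · (6972 - 2964) · (4724 - 2052) = ½ · 4008 · 2672 = 5354688.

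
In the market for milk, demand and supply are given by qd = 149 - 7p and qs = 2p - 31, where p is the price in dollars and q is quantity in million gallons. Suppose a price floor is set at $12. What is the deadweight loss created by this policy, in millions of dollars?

Without the control the market clears where 149 - 7p = 2p - 31, i.e. p* = 20 and q* = 9.
The floor of 12 is below the equilibrium price 20, so it is not binding; the market clears at p* = 20, q* = 9.
Since the control does not bind, no trades are prevented and deadweight loss is zero.

0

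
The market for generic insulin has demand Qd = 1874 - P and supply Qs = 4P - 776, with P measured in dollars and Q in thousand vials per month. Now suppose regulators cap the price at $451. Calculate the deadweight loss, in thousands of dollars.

62410

Setting quantity demanded equal to quantity supplied, 1874 - P = 4P - 776, gives P* = 530 and Q* = 1344.
The ceiling of 451 is below the equilibrium price 530, so it binds.
At P = 451: Qd = 1874 - 451 = 1423 and Qs = 4·451 - 776 = 1028.
Quantity traded falls to 1028. At Q = 1028 the demand price is 1874 - 1028 = 846 and the supply price is (776 + 1028)/4 = 451.
Deadweight loss = ½ · (846 - 451) · (1344 - 1028) = ½ · 395 · 316 = 62410.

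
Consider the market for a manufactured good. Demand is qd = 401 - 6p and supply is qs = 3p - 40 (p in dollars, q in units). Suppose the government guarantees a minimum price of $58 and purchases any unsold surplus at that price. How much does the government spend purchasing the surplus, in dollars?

4698

Setting quantity demanded equal to quantity supplied, 401 - 6p = 3p - 40, gives p* = 49 and q* = 107.
The floor of 58 is above the equilibrium price 49, so it binds.
At p = 58: qd = 401 - 6·58 = 53 and qs = 3·58 - 40 = 134.
Surplus = qs - qd = 81.
Government expenditure = surplus × support price = 81 × 58 = 4698.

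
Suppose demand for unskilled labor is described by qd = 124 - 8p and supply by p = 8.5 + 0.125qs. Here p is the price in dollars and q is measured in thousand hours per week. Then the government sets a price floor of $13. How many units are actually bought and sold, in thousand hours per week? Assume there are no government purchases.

Rearranging supply gives qs = 8p - 68. Equilibrium: 124 - 8p = 8p - 68, so 192 = 16p and p* = 12, q* = 28.
Since 13 > 12, the floor is binding.
At p = 13: qd = 124 - 8·13 = 20 and qs = 8·13 - 68 = 36.
The quantity actually transacted is the short side, demand: 20.

20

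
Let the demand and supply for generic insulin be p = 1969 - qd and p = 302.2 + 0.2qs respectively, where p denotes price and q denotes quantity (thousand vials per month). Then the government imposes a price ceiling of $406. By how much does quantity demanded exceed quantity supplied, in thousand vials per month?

Rearranging demand gives qd = 1969 - p; rearranging supply gives qs = 5p - 1511. Equilibrium: 1969 - p = 5p - 1511, so 3480 = 6p and p* = 580, q* = 1389.
The ceiling of 406 is below the equilibrium price 580, so it binds.
At p = 406: qd = 1969 - 406 = 1563 and qs = 5·406 - 1511 = 519.
Shortage = qd - qs = 1563 - 519 = 1044.

1044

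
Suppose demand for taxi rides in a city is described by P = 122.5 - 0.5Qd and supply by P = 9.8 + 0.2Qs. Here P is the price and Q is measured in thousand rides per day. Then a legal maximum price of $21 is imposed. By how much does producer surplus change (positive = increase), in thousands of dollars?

-2278.5

Rearranging demand gives Qd = 245 - 2P; rearranging supply gives Qs = 5P - 49. Setting quantity demanded equal to quantity supplied, 245 - 2P = 5P - 49, gives P* = 42 and Q* = 161.
Because the ceiling (21) lies below the market-clearing price, it is binding.
At P = 21: Qd = 245 - 2·21 = 203 and Qs = 5·21 - 49 = 56.
Producer surplus without the control is ½ · (42 - 9.8) · 161 = 2592.1.
With the ceiling, producers sell 56 units at 21, so PS = ½ · (21 - 9.8) · 56 = 313.6.
Change in producer surplus = 313.6 - 2592.1 = -2278.5.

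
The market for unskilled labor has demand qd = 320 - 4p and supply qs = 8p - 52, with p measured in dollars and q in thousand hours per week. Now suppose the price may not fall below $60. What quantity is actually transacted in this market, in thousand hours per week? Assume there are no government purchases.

Setting quantity demanded equal to quantity supplied, 320 - 4p = 8p - 52, gives p* = 31 and q* = 196.
Because the floor (60) lies above the market-clearing price, it is binding.
At p = 60: qd = 320 - 4·60 = 80 and qs = 8·60 - 52 = 428.
The quantity actually transacted is the short side, demand: 80.

80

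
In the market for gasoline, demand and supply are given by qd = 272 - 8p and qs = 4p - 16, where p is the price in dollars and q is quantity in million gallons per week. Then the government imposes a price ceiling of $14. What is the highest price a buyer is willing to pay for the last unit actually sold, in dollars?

In a free market, 272 - 8p = 4p - 16 gives the equilibrium p* = 24, q* = 80.
Since 14 < 24, the ceiling is binding.
At p = 14: qd = 272 - 8·14 = 160 and qs = 4·14 - 16 = 40.
Only 40 units reach the market. On the demand curve, the marginal buyer's willingness to pay at q = 40 is (272 - 40)/8 = 29.

29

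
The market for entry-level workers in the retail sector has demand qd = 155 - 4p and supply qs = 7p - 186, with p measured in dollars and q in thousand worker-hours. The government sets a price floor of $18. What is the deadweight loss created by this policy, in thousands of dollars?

In a free market, 155 - 4p = 7p - 186 gives the equilibrium p* = 31, q* = 31.
The floor of 18 is below the equilibrium price 31, so it is not binding; the market clears at p* = 31, q* = 31.
Since the control does not bind, no trades are prevented and deadweight loss is zero.

0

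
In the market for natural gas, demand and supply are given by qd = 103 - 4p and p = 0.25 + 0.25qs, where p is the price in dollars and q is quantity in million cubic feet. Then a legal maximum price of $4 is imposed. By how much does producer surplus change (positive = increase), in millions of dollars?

Rearranging supply gives qs = 4p - 1. Without the control the market clears where 103 - 4p = 4p - 1, i.e. p* = 13 and q* = 51.
Since 4 < 13, the ceiling is binding.
At p = 4: qd = 103 - 4·4 = 87 and qs = 4·4 - 1 = 15.
Producer surplus without the control is ½ · (13 - 0.25) · 51 = 325.125.
With the ceiling, producers sell 15 units at 4, so PS = ½ · (4 - 0.25) · 15 = 28.125.
Change in producer surplus = 28.125 - 325.125 = -297.

-297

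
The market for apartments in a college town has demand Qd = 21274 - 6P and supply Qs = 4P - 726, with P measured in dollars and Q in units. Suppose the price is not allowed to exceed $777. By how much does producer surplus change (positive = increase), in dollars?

-7439444

Setting quantity demanded equal to quantity supplied, 21274 - 6P = 4P - 726, gives P* = 2200 and Q* = 8074.
Since 777 < 2200, the ceiling is binding.
At P = 777: Qd = 21274 - 6·777 = 16612 and Qs = 4·777 - 726 = 2382.
Producer surplus without the control is ½ · (2200 - 181.5) · 8074 = 8148684.5.
With the ceiling, producers sell 2382 units at 777, so PS = ½ · (777 - 181.5) · 2382 = 709240.5.
Change in producer surplus = 709240.5 - 8148684.5 = -7439444.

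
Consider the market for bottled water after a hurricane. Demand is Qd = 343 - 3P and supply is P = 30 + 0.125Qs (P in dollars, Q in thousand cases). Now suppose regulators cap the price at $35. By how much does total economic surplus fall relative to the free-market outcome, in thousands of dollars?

4752

Rearranging supply gives Qs = 8P - 240. Without the control the market clears where 343 - 3P = 8P - 240, i.e. P* = 53 and Q* = 184.
Because the ceiling (35) lies below the market-clearing price, it is binding.
At P = 35: Qd = 343 - 3·35 = 238 and Qs = 8·35 - 240 = 40.
Quantity traded falls to 40. At Q = 40 the demand price is (343 - 40)/3 = 101 and the supply price is (240 + 40)/8 = 35.
Deadweight loss = ½ · (101 - 35) · (184 - 40) = ½ · 66 · 144 = 4752.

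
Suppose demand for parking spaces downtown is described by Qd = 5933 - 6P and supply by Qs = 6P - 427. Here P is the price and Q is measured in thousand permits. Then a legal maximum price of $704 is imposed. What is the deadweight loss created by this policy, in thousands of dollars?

0

Setting quantity demanded equal to quantity supplied, 5933 - 6P = 6P - 427, gives P* = 530 and Q* = 2753.
Since 704 is above P* = 530, the ceiling does not bind and the free-market outcome prevails.
Since the control does not bind, no trades are prevented and deadweight loss is zero.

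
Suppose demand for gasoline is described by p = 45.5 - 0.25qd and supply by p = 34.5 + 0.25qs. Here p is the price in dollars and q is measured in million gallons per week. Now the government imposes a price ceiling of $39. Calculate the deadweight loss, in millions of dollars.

Rearranging demand gives qd = 182 - 4p; rearranging supply gives qs = 4p - 138. Setting quantity demanded equal to quantity supplied, 182 - 4p = 4p - 138, gives p* = 40 and q* = 22.
The ceiling of 39 is below the equilibrium price 40, so it binds.
At p = 39: qd = 182 - 4·39 = 26 and qs = 4·39 - 138 = 18.
Quantity traded falls to 18. At q = 18 the demand price is (182 - 18)/4 = 41 and the supply price is (138 + 18)/4 = 39.
Deadweight loss = ½ · (41 - 39) · (22 - 18) = ½ · 2 · 4 = 4.

4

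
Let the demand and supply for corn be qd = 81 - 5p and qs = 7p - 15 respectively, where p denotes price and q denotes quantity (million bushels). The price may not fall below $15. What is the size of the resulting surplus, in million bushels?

Setting quantity demanded equal to quantity supplied, 81 - 5p = 7p - 15, gives p* = 8 and q* = 41.
The floor of 15 is above the equilibrium price 8, so it binds.
At p = 15: qd = 81 - 5·15 = 6 and qs = 7·15 - 15 = 90.
Surplus = qs - qd = 90 - 6 = 84.

84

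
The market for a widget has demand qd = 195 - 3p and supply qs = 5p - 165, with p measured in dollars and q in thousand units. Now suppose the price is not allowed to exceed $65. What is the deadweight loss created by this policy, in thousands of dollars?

Equilibrium: 195 - 3p = 5p - 165, so 360 = 8p and p* = 45, q* = 60.
Since 65 is above p* = 45, the ceiling does not bind and the free-market outcome prevails.
Since the control does not bind, no trades are prevented and deadweight loss is zero.

0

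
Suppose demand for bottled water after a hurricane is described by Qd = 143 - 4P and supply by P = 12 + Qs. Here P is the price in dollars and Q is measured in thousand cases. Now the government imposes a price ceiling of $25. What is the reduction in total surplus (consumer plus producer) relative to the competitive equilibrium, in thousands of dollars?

22.5

Rearranging supply gives Qs = P - 12. Equilibrium: 143 - 4P = P - 12, so 155 = 5P and P* = 31, Q* = 19.
Because the ceiling (25) lies below the market-clearing price, it is binding.
At P = 25: Qd = 143 - 4·25 = 43 and Qs = 25 - 12 = 13.
Quantity traded falls to 13. At Q = 13 the demand price is (143 - 13)/4 = 32.5 and the supply price is 12 + 13 = 25.
Deadweight loss = ½ · (32.5 - 25) · (19 - 13) = ½ · 7.5 · 6 = 22.5.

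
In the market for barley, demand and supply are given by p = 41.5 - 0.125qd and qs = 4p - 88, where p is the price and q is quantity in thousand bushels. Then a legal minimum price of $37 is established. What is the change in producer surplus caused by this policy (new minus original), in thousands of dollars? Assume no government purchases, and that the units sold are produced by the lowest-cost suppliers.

40

Rearranging demand gives qd = 332 - 8p. Equilibrium: 332 - 8p = 4p - 88, so 420 = 12p and p* = 35, q* = 52.
The floor of 37 is above the equilibrium price 35, so it binds.
At p = 37: qd = 332 - 8·37 = 36 and qs = 4·37 - 88 = 60.
Producer surplus without the control is ½ · (35 - 22) · 52 = 338.
With the floor, 36 units are sold at 37. The supply price at q = 36 is 31, so PS = ½ · [(37 - 22) + (37 - 31)] · 36 = 378.
Change in producer surplus = 378 - 338 = 40.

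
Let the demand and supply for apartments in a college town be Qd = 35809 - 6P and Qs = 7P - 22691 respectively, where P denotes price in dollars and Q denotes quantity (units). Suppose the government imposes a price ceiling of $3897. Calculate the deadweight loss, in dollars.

Without the control the market clears where 35809 - 6P = 7P - 22691, i.e. P* = 4500 and Q* = 8809.
Since 3897 < 4500, the ceiling is binding.
At P = 3897: Qd = 35809 - 6·3897 = 12427 and Qs = 7·3897 - 22691 = 4588.
Quantity traded falls to 4588. At Q = 4588 the demand price is (35809 - 4588)/6 = 5203.5 and the supply price is (22691 + 4588)/7 = 3897.
Deadweight loss = ½ · (5203.5 - 3897) · (8809 - 4588) = ½ · 1306.5 · 4221 = 2757368.25.

2757368.25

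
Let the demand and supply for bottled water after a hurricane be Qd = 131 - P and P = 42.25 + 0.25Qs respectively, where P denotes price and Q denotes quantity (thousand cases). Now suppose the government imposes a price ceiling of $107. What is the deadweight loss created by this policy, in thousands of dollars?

0

Rearranging supply gives Qs = 4P - 169. In a free market, 131 - P = 4P - 169 gives the equilibrium P* = 60, Q* = 71.
The ceiling of 107 is above the equilibrium price 60, so it is not binding; the market clears at P* = 60, Q* = 71.
Since the control does not bind, no trades are prevented and deadweight loss is zero.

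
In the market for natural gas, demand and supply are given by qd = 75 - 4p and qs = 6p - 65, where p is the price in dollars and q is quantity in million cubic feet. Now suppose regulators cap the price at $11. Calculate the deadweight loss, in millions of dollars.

67.5

Setting quantity demanded equal to quantity supplied, 75 - 4p = 6p - 65, gives p* = 14 and q* = 19.
The ceiling of 11 is below the equilibrium price 14, so it binds.
At p = 11: qd = 75 - 4·11 = 31 and qs = 6·11 - 65 = 1.
Quantity traded falls to 1. At q = 1 the demand price is (75 - 1)/4 = 18.5 and the supply price is (65 + 1)/6 = 11.
Deadweight loss = ½ · (18.5 - 11) · (19 - 1) = ½ · 7.5 · 18 = 67.5.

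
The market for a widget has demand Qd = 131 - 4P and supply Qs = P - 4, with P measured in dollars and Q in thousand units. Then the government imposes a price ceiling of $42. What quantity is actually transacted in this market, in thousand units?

Equilibrium: 131 - 4P = P - 4, so 135 = 5P and P* = 27, Q* = 23.
The ceiling of 42 is above the equilibrium price 27, so it is not binding; the market clears at P* = 27, Q* = 23.

23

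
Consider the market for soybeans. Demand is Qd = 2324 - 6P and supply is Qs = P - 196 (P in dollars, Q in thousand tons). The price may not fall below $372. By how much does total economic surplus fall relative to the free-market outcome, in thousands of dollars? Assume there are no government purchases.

3024

Equilibrium: 2324 - 6P = P - 196, so 2520 = 7P and P* = 360, Q* = 164.
The floor of 372 is above the equilibrium price 360, so it binds.
At P = 372: Qd = 2324 - 6·372 = 92 and Qs = 372 - 196 = 176.
Quantity traded falls to 92. At Q = 92 the demand price is (2324 - 92)/6 = 372 and the supply price is 196 + 92 = 288.
Deadweight loss = ½ · (372 - 288) · (164 - 92) = ½ · 84 · 72 = 3024.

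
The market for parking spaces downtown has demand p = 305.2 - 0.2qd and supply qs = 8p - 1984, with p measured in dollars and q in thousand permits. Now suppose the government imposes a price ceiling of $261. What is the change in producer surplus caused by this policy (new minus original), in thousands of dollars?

-1260

Rearranging demand gives qd = 1526 - 5p. Equilibrium: 1526 - 5p = 8p - 1984, so 3510 = 13p and p* = 270, q* = 176.
Since 261 < 270, the ceiling is binding.
At p = 261: qd = 1526 - 5·261 = 221 and qs = 8·261 - 1984 = 104.
Producer surplus without the control is ½ · (270 - 248) · 176 = 1936.
With the ceiling, producers sell 104 units at 261, so PS = ½ · (261 - 248) · 104 = 676.
Change in producer surplus = 676 - 1936 = -1260.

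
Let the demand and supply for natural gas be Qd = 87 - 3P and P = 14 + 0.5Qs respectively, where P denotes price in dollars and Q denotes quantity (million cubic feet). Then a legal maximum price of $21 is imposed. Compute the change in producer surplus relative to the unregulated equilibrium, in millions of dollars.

Rearranging supply gives Qs = 2P - 28. In a free market, 87 - 3P = 2P - 28 gives the equilibrium P* = 23, Q* = 18.
Because the ceiling (21) lies below the market-clearing price, it is binding.
At P = 21: Qd = 87 - 3·21 = 24 and Qs = 2·21 - 28 = 14.
Producer surplus without the control is ½ · (23 - 14) · 18 = 81.
With the ceiling, producers sell 14 units at 21, so PS = ½ · (21 - 14) · 14 = 49.
Change in producer surplus = 49 - 81 = -32.

-32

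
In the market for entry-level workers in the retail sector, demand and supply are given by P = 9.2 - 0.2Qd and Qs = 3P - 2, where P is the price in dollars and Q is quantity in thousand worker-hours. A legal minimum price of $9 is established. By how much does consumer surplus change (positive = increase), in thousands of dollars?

-25.5

Rearranging demand gives Qd = 46 - 5P. In a free market, 46 - 5P = 3P - 2 gives the equilibrium P* = 6, Q* = 16.
The floor of 9 is above the equilibrium price 6, so it binds.
At P = 9: Qd = 46 - 5·9 = 1 and Qs = 3·9 - 2 = 25.
Consumer surplus without the control is ½ · (9.2 - 6) · 16 = 25.6.
With the floor, consumers buy 1 units at 9, so CS = ½ · (9.2 - 9) · 1 = 0.1.
Change in consumer surplus = 0.1 - 25.6 = -25.5.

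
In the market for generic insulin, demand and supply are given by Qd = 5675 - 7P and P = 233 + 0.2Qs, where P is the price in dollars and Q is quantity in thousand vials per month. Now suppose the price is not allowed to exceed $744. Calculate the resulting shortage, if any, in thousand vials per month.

Rearranging supply gives Qs = 5P - 1165. Setting quantity demanded equal to quantity supplied, 5675 - 7P = 5P - 1165, gives P* = 570 and Q* = 1685.
Since 744 is above P* = 570, the ceiling does not bind and the free-market outcome prevails.
Since the control does not bind, there is no shortage.

0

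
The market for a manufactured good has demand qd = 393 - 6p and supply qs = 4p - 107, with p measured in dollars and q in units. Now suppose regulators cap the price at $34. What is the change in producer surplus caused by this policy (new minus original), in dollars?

Without the control the market clears where 393 - 6p = 4p - 107, i.e. p* = 50 and q* = 93.
Because the ceiling (34) lies below the market-clearing price, it is binding.
At p = 34: qd = 393 - 6·34 = 189 and qs = 4·34 - 107 = 29.
Producer surplus without the control is ½ · (50 - 26.75) · 93 = 1081.125.
With the ceiling, producers sell 29 units at 34, so PS = ½ · (34 - 26.75) · 29 = 105.125.
Change in producer surplus = 105.125 - 1081.125 = -976.

-976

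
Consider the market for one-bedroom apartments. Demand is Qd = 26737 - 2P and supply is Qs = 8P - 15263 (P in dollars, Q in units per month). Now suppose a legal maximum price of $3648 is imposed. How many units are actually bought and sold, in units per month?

In a free market, 26737 - 2P = 8P - 15263 gives the equilibrium P* = 4200, Q* = 18337.
Because the ceiling (3648) lies below the market-clearing price, it is binding.
At P = 3648: Qd = 26737 - 2·3648 = 19441 and Qs = 8·3648 - 15263 = 13921.
The quantity actually transacted is the short side, supply: 13921.

13921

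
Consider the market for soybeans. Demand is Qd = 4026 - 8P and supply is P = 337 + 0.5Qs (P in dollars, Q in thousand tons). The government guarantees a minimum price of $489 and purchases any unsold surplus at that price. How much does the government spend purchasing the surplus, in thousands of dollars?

Rearranging supply gives Qs = 2P - 674. Without the control the market clears where 4026 - 8P = 2P - 674, i.e. P* = 470 and Q* = 266.
Since 489 > 470, the floor is binding.
At P = 489: Qd = 4026 - 8·489 = 114 and Qs = 2·489 - 674 = 304.
Surplus = Qs - Qd = 190.
Government expenditure = surplus × support price = 190 × 489 = 92910.

92910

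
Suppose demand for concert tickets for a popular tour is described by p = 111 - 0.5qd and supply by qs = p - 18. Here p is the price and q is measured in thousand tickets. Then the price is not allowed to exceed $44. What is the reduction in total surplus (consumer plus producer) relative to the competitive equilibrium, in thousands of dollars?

Rearranging demand gives qd = 222 - 2p. In a free market, 222 - 2p = p - 18 gives the equilibrium p* = 80, q* = 62.
Because the ceiling (44) lies below the market-clearing price, it is binding.
At p = 44: qd = 222 - 2·44 = 134 and qs = 44 - 18 = 26.
Quantity traded falls to 26. At q = 26 the demand price is (222 - 26)/2 = 98 and the supply price is 18 + 26 = 44.
Deadweight loss = ½ · (98 - 44) · (62 - 26) = ½ · 54 · 36 = 972.

972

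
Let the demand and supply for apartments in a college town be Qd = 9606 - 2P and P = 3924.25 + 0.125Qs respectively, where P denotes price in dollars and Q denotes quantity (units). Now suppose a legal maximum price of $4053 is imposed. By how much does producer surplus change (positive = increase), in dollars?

-57246

Rearranging supply gives Qs = 8P - 31394. Without the control the market clears where 9606 - 2P = 8P - 31394, i.e. P* = 4100 and Q* = 1406.
Because the ceiling (4053) lies below the market-clearing price, it is binding.
At P = 4053: Qd = 9606 - 2·4053 = 1500 and Qs = 8·4053 - 31394 = 1030.
Producer surplus without the control is ½ · (4100 - 3924.25) · 1406 = 123552.25.
With the ceiling, producers sell 1030 units at 4053, so PS = ½ · (4053 - 3924.25) · 1030 = 66306.25.
Change in producer surplus = 66306.25 - 123552.25 = -57246.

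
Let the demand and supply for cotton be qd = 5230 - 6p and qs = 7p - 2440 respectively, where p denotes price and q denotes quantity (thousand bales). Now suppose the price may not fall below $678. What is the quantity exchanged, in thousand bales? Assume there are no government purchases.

1162

In a free market, 5230 - 6p = 7p - 2440 gives the equilibrium p* = 590, q* = 1690.
The floor of 678 is above the equilibrium price 590, so it binds.
At p = 678: qd = 5230 - 6·678 = 1162 and qs = 7·678 - 2440 = 2306.
The quantity actually transacted is the short side, demand: 1162.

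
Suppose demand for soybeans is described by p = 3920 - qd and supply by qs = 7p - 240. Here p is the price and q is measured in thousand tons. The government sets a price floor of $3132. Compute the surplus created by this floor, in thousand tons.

Rearranging demand gives qd = 3920 - p. In a free market, 3920 - p = 7p - 240 gives the equilibrium p* = 520, q* = 3400.
The floor of 3132 is above the equilibrium price 520, so it binds.
At p = 3132: qd = 3920 - 3132 = 788 and qs = 7·3132 - 240 = 21684.
Surplus = qs - qd = 21684 - 788 = 20896.

20896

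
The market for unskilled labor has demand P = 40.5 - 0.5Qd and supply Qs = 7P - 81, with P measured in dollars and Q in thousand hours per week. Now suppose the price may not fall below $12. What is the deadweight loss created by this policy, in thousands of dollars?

0

Rearranging demand gives Qd = 81 - 2P. Without the control the market clears where 81 - 2P = 7P - 81, i.e. P* = 18 and Q* = 45.
Since 12 is below P* = 18, the floor does not bind and the free-market outcome prevails.
Since the control does not bind, no trades are prevented and deadweight loss is zero.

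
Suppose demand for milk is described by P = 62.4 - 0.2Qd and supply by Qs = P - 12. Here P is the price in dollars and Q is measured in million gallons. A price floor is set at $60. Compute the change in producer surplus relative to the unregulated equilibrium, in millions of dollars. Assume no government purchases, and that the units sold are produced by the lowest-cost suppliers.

Rearranging demand gives Qd = 312 - 5P. Without the control the market clears where 312 - 5P = P - 12, i.e. P* = 54 and Q* = 42.
The floor of 60 is above the equilibrium price 54, so it binds.
At P = 60: Qd = 312 - 5·60 = 12 and Qs = 60 - 12 = 48.
Producer surplus without the control is ½ · (54 - 12) · 42 = 882.
With the floor, 12 units are sold at 60. The supply price at Q = 12 is 24, so PS = ½ · [(60 - 12) + (60 - 24)] · 12 = 504.
Change in producer surplus = 504 - 882 = -378.

-378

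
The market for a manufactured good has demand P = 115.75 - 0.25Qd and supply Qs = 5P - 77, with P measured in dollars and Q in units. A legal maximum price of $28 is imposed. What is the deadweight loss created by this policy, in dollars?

5760

Rearranging demand gives Qd = 463 - 4P. In a free market, 463 - 4P = 5P - 77 gives the equilibrium P* = 60, Q* = 223.
Since 28 < 60, the ceiling is binding.
At P = 28: Qd = 463 - 4·28 = 351 and Qs = 5·28 - 77 = 63.
Quantity traded falls to 63. At Q = 63 the demand price is (463 - 63)/4 = 100 and the supply price is (77 + 63)/5 = 28.
Deadweight loss = ½ · (100 - 28) · (223 - 63) = ½ · 72 · 160 = 5760.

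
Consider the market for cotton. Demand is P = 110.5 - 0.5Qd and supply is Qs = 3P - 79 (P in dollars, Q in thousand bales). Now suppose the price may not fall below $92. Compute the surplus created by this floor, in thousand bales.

Rearranging demand gives Qd = 221 - 2P. In a free market, 221 - 2P = 3P - 79 gives the equilibrium P* = 60, Q* = 101.
The floor of 92 is above the equilibrium price 60, so it binds.
At P = 92: Qd = 221 - 2·92 = 37 and Qs = 3·92 - 79 = 197.
Surplus = Qs - Qd = 197 - 37 = 160.

160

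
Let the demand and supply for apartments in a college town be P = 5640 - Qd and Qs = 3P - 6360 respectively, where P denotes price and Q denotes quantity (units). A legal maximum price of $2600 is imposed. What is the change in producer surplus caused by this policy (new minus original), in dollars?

Rearranging demand gives Qd = 5640 - P. Equilibrium: 5640 - P = 3P - 6360, so 12000 = 4P and P* = 3000, Q* = 2640.
Because the ceiling (2600) lies below the market-clearing price, it is binding.
At P = 2600: Qd = 5640 - 2600 = 3040 and Qs = 3·2600 - 6360 = 1440.
Producer surplus without the control is ½ · (3000 - 2120) · 2640 = 1161600.
With the ceiling, producers sell 1440 units at 2600, so PS = ½ · (2600 - 2120) · 1440 = 345600.
Change in producer surplus = 345600 - 1161600 = -816000.

-816000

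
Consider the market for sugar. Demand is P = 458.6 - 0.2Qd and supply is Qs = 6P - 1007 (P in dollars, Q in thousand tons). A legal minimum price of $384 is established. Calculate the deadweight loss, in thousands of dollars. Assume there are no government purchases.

Rearranging demand gives Qd = 2293 - 5P. Setting quantity demanded equal to quantity supplied, 2293 - 5P = 6P - 1007, gives P* = 300 and Q* = 793.
The floor of 384 is above the equilibrium price 300, so it binds.
At P = 384: Qd = 2293 - 5·384 = 373 and Qs = 6·384 - 1007 = 1297.
Quantity traded falls to 373. At Q = 373 the demand price is (2293 - 373)/5 = 384 and the supply price is (1007 + 373)/6 = 230.
Deadweight loss = ½ · (384 - 230) · (793 - 373) = ½ · 154 · 420 = 32340.

32340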